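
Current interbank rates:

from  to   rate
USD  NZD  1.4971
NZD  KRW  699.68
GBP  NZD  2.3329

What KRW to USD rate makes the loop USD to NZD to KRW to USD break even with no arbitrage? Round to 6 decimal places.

0.000955

Known legs of the cycle: 1.4971 × 699.68 = 1047.490928
For no arbitrage the full-cycle product must be 1, so the missing rate is 1 / 1047.490928 ≈ 0.00095466.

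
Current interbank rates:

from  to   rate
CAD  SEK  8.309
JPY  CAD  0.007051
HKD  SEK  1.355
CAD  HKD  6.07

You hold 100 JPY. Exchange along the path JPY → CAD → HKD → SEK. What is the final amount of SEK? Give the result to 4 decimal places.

100 JPY × 0.007051 = 0.7051 CAD
0.7051 CAD × 6.07 = 4.279957 HKD
4.279957 HKD × 1.355 = 5.799341735 SEK

5.7993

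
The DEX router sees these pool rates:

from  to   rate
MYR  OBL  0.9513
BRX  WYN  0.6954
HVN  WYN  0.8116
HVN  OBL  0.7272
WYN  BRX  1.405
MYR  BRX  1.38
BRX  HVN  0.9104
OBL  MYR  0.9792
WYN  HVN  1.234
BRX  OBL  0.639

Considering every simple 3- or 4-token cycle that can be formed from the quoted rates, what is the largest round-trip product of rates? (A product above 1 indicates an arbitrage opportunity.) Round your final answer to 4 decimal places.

HVN→WYN→BRX→HVN: 0.8116 × 1.405 × 0.9104 = 1.03813
MYR→BRX→HVN→OBL→MYR: 1.38 × 0.9104 × 0.7272 × 0.9792 = 0.89462
MYR→BRX→OBL→MYR: 1.38 × 0.639 × 0.9792 = 0.86348
Maximum is HVN→WYN→BRX→HVN at 1.0381; arbitrage exists.

1.0381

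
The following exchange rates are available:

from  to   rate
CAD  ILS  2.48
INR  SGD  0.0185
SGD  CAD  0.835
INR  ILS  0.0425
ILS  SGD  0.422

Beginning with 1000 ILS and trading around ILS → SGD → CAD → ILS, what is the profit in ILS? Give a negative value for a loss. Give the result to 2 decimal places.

-126.12

1000 ILS × 0.422 = 422 SGD
422 SGD × 0.835 = 352.37 CAD
352.37 CAD × 2.48 = 873.8776 ILS
Net change: 873.8776 − 1000 = -126.1224 ILS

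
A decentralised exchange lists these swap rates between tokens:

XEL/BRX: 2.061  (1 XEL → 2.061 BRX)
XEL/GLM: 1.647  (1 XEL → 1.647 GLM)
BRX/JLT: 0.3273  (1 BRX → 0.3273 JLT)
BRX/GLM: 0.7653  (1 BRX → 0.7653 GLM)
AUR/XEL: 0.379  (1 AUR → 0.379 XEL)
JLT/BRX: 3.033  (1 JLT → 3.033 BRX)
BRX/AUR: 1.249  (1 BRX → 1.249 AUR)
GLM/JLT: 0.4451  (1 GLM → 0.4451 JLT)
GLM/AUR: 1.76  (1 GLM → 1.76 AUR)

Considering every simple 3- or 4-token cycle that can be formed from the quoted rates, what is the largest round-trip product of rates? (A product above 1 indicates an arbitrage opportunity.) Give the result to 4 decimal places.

GLM→AUR→XEL→GLM: 1.76 × 0.379 × 1.647 = 1.09861
GLM→AUR→XEL→BRX→GLM: 1.76 × 0.379 × 2.061 × 0.7653 = 1.05211
GLM→JLT→BRX→GLM: 0.4451 × 3.033 × 0.7653 = 1.03315
XEL→BRX→AUR→XEL: 2.061 × 1.249 × 0.379 = 0.97562
Maximum is GLM→AUR→XEL→GLM at 1.0986; arbitrage exists.

1.0986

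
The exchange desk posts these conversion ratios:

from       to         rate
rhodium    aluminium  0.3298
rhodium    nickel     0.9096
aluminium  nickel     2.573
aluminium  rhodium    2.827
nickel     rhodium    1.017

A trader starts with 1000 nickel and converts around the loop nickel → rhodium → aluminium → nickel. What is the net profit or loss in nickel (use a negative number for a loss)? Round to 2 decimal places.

1000 nickel × 1.017 = 1017 rhodium
1017 rhodium × 0.3298 = 335.4066 aluminium
335.4066 aluminium × 2.573 = 863.0011818 nickel
Net change: 863.0011818 − 1000 = -136.9988182 nickel

-137.00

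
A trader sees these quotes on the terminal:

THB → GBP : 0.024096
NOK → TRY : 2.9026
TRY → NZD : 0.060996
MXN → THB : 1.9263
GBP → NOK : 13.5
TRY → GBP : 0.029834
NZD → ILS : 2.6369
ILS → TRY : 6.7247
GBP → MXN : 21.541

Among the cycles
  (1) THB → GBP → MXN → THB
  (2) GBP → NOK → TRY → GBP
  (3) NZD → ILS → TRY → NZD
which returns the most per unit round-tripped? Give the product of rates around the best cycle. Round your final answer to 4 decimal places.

(1) 0.024096 × 21.541 × 1.9263 = 0.99985
(2) 13.5 × 2.9026 × 0.029834 = 1.16905
(3) 2.6369 × 6.7247 × 0.060996 = 1.08160
Highest is cycle (2) at 1.1690 (>1, arbitrage).

1.1690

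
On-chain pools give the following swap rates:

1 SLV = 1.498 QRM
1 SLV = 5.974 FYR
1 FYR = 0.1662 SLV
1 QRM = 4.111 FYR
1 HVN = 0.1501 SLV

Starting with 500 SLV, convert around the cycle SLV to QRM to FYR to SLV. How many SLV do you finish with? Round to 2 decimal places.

500 SLV × 1.498 = 749 QRM
749 QRM × 4.111 = 3079.139 FYR
3079.139 FYR × 0.1662 = 511.7529018 SLV

511.75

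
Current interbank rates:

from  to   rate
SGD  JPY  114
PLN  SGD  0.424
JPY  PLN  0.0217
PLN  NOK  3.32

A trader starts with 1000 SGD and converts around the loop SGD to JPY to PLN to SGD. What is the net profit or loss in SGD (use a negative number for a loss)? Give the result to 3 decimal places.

1000 SGD × 114 = 114000 JPY
114000 JPY × 0.0217 = 2473.8 PLN
2473.8 PLN × 0.424 = 1048.8912 SGD
Net change: 1048.8912 − 1000 = 48.8912 SGD

48.891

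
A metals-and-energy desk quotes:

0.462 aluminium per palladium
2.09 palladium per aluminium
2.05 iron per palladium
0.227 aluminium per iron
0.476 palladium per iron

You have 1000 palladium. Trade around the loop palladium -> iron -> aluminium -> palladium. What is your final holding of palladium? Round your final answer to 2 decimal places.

1000 palladium × 2.05 = 2050 iron
2050 iron × 0.227 = 465.35 aluminium
465.35 aluminium × 2.09 = 972.5815 palladium

972.58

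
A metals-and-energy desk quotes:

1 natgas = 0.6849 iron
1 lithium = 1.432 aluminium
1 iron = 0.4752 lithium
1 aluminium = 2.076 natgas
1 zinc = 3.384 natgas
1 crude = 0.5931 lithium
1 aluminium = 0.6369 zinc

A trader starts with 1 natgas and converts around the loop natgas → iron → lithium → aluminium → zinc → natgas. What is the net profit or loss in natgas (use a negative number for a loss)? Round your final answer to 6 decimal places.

1 natgas × 0.6849 = 0.6849 iron
0.6849 iron × 0.4752 = 0.32546448 lithium
0.32546448 lithium × 1.432 = 0.46606513536 aluminium
0.46606513536 aluminium × 0.6369 = 0.296836884710784 zinc
0.296836884710784 zinc × 3.384 = 1.004496017861293056 natgas
Net change: 1.004496017861293056 − 1 = 0.004496017861293056 natgas

0.004496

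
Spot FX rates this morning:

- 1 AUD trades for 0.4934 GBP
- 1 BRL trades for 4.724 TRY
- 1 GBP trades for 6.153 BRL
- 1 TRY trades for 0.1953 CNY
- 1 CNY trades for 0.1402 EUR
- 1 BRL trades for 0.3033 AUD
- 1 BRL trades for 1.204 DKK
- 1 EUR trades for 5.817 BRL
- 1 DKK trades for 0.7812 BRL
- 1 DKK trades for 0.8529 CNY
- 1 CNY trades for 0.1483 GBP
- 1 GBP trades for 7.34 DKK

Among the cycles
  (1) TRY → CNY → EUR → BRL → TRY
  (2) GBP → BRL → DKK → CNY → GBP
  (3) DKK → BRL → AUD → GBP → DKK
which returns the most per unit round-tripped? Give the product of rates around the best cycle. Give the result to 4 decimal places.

0.9370

(1) 0.1953 × 0.1402 × 5.817 × 4.724 = 0.75242
(2) 6.153 × 1.204 × 0.8529 × 0.1483 = 0.93703
(3) 0.7812 × 0.3033 × 0.4934 × 7.34 = 0.85808
Highest is cycle (2) at 0.9370 (≤1, no arbitrage).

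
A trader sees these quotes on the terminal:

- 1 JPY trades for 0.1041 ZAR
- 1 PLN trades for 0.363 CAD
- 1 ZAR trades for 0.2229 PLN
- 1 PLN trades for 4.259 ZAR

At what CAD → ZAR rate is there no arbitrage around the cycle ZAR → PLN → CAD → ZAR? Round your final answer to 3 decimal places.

12.359

Known legs of the cycle: 0.2229 × 0.363 = 0.0809127
For no arbitrage the full-cycle product must be 1, so the missing rate is 1 / 0.0809127 ≈ 12.35900.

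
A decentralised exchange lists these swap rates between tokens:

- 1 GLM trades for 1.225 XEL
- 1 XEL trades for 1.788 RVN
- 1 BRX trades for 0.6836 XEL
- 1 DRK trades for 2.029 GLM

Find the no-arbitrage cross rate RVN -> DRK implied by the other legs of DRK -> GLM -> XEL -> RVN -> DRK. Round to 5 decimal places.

Known legs of the cycle: 2.029 × 1.225 × 1.788 = 4.4441187
For no arbitrage the full-cycle product must be 1, so the missing rate is 1 / 4.4441187 ≈ 0.2250165.

0.22502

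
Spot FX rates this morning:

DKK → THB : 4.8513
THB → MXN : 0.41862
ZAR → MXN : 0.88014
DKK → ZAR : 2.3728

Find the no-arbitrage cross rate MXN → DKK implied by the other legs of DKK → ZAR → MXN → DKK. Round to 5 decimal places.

Known legs of the cycle: 2.3728 × 0.88014 = 2.088396192
For no arbitrage the full-cycle product must be 1, so the missing rate is 1 / 2.088396192 ≈ 0.4788363.

0.47884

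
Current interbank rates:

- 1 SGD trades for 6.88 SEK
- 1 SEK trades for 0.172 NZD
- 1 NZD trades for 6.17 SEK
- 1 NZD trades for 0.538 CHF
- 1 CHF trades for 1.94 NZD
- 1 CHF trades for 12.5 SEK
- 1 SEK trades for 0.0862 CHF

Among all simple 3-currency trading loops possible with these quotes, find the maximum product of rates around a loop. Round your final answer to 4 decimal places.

SEK→NZD→CHF→SEK: 0.172 × 0.538 × 12.5 = 1.15670
SEK→CHF→NZD→SEK: 0.0862 × 1.94 × 6.17 = 1.03180
Maximum is SEK→NZD→CHF→SEK at 1.1567; arbitrage exists.

1.1567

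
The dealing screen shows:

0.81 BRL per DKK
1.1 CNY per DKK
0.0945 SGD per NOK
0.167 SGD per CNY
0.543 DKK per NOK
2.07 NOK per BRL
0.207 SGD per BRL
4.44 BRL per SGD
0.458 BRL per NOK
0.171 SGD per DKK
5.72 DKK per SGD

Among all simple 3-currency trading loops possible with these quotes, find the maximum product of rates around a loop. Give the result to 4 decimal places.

1.0508

CNY→SGD→DKK→CNY: 0.167 × 5.72 × 1.1 = 1.05076
BRL→SGD→DKK→BRL: 0.207 × 5.72 × 0.81 = 0.95907
BRL→NOK→DKK→BRL: 2.07 × 0.543 × 0.81 = 0.91045
BRL→NOK→SGD→BRL: 2.07 × 0.0945 × 4.44 = 0.86853
Maximum is CNY→SGD→DKK→CNY at 1.0508; arbitrage exists.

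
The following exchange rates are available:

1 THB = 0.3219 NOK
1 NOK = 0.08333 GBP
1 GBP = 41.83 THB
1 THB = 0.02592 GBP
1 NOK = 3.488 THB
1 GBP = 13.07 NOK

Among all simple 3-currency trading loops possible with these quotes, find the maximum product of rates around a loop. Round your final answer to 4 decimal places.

1.1816

THB→GBP→NOK→THB: 0.02592 × 13.07 × 3.488 = 1.18165
THB→NOK→GBP→THB: 0.3219 × 0.08333 × 41.83 = 1.12204
Maximum is THB→GBP→NOK→THB at 1.1816; arbitrage exists.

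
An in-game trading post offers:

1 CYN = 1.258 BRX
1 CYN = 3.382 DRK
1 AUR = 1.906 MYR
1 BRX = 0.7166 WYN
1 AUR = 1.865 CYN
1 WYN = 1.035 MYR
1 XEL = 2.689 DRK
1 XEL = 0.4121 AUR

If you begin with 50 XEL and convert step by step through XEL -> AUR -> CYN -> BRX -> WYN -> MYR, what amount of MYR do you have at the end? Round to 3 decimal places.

50 XEL × 0.4121 = 20.605 AUR
20.605 AUR × 1.865 = 38.428325 CYN
38.428325 CYN × 1.258 = 48.34283285 BRX
48.34283285 BRX × 0.7166 = 34.64247402031 WYN
34.64247402031 WYN × 1.035 = 35.85496061102085 MYR

35.855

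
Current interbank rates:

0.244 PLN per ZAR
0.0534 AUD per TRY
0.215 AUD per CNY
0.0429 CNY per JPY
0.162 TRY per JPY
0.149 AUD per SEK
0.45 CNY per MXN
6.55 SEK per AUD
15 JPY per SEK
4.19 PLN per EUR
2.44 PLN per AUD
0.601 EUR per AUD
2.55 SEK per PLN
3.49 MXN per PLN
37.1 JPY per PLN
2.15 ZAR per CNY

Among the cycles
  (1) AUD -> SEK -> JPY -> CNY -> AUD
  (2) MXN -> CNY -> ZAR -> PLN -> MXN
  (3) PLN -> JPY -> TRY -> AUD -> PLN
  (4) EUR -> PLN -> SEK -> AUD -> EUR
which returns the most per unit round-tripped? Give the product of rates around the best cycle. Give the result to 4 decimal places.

(1) 6.55 × 15 × 0.0429 × 0.215 = 0.90621
(2) 0.45 × 2.15 × 0.244 × 3.49 = 0.82388
(3) 37.1 × 0.162 × 0.0534 × 2.44 = 0.78311
(4) 4.19 × 2.55 × 0.149 × 0.601 = 0.95679
Highest is cycle (4) at 0.9568 (≤1, no arbitrage).

0.9568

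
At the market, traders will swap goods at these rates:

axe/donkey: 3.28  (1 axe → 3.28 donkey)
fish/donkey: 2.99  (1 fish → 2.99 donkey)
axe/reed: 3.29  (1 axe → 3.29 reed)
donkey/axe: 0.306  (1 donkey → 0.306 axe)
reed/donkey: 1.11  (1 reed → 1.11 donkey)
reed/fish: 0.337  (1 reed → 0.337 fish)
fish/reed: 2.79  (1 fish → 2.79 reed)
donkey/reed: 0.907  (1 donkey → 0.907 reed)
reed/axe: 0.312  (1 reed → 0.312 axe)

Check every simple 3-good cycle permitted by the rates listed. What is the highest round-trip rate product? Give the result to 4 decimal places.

1.1175

axe→reed→donkey→axe: 3.29 × 1.11 × 0.306 = 1.11748
axe→donkey→reed→axe: 3.28 × 0.907 × 0.312 = 0.92819
fish→donkey→reed→fish: 2.99 × 0.907 × 0.337 = 0.91392
Maximum is axe→reed→donkey→axe at 1.1175; arbitrage exists.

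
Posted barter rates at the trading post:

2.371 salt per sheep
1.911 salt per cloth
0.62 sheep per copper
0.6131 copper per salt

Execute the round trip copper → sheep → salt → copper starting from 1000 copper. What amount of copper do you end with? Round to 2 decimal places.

1000 copper × 0.62 = 620 sheep
620 sheep × 2.371 = 1470.02 salt
1470.02 salt × 0.6131 = 901.269262 copper

901.27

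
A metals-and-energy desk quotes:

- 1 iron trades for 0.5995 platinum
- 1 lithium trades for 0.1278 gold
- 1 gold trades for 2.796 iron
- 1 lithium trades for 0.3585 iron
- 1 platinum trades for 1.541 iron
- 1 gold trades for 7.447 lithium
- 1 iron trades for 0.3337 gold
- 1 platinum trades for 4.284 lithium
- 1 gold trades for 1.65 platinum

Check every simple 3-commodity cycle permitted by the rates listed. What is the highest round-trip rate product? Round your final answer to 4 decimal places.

lithium→iron→platinum→lithium: 0.3585 × 0.5995 × 4.284 = 0.92072
gold→platinum→lithium→gold: 1.65 × 4.284 × 0.1278 = 0.90337
gold→lithium→iron→gold: 7.447 × 0.3585 × 0.3337 = 0.89090
gold→platinum→iron→gold: 1.65 × 1.541 × 0.3337 = 0.84848
Maximum is lithium→iron→platinum→lithium at 0.9207; no arbitrage — every cycle loses value.

0.9207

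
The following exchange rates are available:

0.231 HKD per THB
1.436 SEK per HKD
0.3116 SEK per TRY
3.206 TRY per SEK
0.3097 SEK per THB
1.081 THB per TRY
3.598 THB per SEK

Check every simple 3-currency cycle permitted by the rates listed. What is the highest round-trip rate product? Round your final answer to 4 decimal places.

THB→HKD→SEK→THB: 0.231 × 1.436 × 3.598 = 1.19351
THB→SEK→TRY→THB: 0.3097 × 3.206 × 1.081 = 1.07332
Maximum is THB→HKD→SEK→THB at 1.1935; arbitrage exists.

1.1935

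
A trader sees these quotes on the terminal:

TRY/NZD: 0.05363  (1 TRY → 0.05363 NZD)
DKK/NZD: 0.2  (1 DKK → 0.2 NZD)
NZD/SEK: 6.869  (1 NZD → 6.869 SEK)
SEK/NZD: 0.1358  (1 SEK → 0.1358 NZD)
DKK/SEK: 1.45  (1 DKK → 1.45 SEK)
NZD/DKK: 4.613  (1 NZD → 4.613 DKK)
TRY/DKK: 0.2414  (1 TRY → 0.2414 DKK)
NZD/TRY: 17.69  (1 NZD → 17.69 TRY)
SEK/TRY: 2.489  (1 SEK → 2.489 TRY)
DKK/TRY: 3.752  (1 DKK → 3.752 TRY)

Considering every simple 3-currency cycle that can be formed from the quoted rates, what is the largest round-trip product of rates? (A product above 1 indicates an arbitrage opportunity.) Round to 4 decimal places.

DKK→TRY→NZD→DKK: 3.752 × 0.05363 × 4.613 = 0.92823
SEK→TRY→NZD→SEK: 2.489 × 0.05363 × 6.869 = 0.91691
SEK→NZD→DKK→SEK: 0.1358 × 4.613 × 1.45 = 0.90835
SEK→TRY→DKK→SEK: 2.489 × 0.2414 × 1.45 = 0.87122
DKK→NZD→TRY→DKK: 0.2 × 17.69 × 0.2414 = 0.85407
Maximum is DKK→TRY→NZD→DKK at 0.9282; no arbitrage — every cycle loses value.

0.9282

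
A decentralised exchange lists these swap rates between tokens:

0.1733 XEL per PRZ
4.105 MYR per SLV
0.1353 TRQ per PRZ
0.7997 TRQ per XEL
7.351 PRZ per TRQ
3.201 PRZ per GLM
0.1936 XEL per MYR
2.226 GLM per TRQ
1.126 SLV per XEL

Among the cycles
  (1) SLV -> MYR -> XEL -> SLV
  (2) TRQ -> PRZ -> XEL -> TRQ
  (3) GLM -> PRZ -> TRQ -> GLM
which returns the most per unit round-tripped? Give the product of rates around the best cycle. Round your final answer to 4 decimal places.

(1) 4.105 × 0.1936 × 1.126 = 0.89486
(2) 7.351 × 0.1733 × 0.7997 = 1.01876
(3) 3.201 × 0.1353 × 2.226 = 0.96407
Highest is cycle (2) at 1.0188 (>1, arbitrage).

1.0188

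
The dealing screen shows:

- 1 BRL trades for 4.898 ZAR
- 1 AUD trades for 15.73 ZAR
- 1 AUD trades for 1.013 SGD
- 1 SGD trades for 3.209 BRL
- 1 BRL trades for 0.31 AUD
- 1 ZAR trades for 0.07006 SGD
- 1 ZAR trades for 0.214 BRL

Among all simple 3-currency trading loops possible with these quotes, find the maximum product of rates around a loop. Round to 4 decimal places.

BRL→ZAR→SGD→BRL: 4.898 × 0.07006 × 3.209 = 1.10118
BRL→AUD→ZAR→BRL: 0.31 × 15.73 × 0.214 = 1.04353
BRL→AUD→SGD→BRL: 0.31 × 1.013 × 3.209 = 1.00772
Maximum is BRL→ZAR→SGD→BRL at 1.1012; arbitrage exists.

1.1012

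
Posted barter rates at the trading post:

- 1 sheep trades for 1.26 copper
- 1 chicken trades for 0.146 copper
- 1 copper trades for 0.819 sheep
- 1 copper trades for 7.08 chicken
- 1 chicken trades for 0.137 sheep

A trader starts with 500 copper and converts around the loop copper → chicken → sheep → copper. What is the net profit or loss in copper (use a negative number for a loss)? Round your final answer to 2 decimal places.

111.07

500 copper × 7.08 = 3540 chicken
3540 chicken × 0.137 = 484.98 sheep
484.98 sheep × 1.26 = 611.0748 copper
Net change: 611.0748 − 500 = 111.0748 copper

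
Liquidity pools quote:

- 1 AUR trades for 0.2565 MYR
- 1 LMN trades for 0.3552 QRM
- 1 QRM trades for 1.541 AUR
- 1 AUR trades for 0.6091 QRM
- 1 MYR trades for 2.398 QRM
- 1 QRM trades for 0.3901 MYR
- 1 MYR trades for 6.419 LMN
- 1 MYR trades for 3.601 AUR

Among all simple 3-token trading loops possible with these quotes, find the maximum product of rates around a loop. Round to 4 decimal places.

0.9478

QRM→AUR→MYR→QRM: 1.541 × 0.2565 × 2.398 = 0.94785
QRM→MYR→LMN→QRM: 0.3901 × 6.419 × 0.3552 = 0.88944
QRM→MYR→AUR→QRM: 0.3901 × 3.601 × 0.6091 = 0.85563
Maximum is QRM→AUR→MYR→QRM at 0.9478; no arbitrage — every cycle loses value.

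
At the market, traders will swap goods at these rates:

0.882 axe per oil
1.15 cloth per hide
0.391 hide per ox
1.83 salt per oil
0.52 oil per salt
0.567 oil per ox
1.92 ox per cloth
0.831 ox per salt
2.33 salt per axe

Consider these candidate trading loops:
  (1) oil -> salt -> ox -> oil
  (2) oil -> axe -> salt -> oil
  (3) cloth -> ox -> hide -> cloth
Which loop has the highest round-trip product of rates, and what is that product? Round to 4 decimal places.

1.0686

(1) 1.83 × 0.831 × 0.567 = 0.86225
(2) 0.882 × 2.33 × 0.52 = 1.06863
(3) 1.92 × 0.391 × 1.15 = 0.86333
Highest is cycle (2) at 1.0686 (>1, arbitrage).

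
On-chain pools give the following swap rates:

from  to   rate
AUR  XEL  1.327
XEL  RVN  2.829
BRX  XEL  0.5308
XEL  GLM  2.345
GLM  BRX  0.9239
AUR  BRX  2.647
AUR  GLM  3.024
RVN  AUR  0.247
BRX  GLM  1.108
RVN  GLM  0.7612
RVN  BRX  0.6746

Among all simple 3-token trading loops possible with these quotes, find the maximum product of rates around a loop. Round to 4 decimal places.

1.1500

XEL→GLM→BRX→XEL: 2.345 × 0.9239 × 0.5308 = 1.15000
XEL→RVN→BRX→XEL: 2.829 × 0.6746 × 0.5308 = 1.01300
XEL→RVN→AUR→XEL: 2.829 × 0.247 × 1.327 = 0.92726
Maximum is XEL→GLM→BRX→XEL at 1.1500; arbitrage exists.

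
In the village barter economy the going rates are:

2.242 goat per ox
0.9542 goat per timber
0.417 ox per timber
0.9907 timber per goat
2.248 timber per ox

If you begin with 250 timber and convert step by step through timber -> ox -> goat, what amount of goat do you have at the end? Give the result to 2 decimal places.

250 timber × 0.417 = 104.25 ox
104.25 ox × 2.242 = 233.7285 goat

233.73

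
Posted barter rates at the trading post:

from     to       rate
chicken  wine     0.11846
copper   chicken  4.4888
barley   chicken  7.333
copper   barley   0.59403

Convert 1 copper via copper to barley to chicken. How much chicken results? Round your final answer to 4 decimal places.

4.3560

1 copper × 0.59403 = 0.59403 barley
0.59403 barley × 7.333 = 4.35602199 chicken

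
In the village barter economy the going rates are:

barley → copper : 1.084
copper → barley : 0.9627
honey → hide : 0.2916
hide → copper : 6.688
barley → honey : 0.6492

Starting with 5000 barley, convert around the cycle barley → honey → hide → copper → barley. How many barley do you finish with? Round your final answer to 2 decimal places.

5000 barley × 0.6492 = 3246 honey
3246 honey × 0.2916 = 946.5336 hide
946.5336 hide × 6.688 = 6330.4167168 copper
6330.4167168 copper × 0.9627 = 6094.29217326336 barley

6094.29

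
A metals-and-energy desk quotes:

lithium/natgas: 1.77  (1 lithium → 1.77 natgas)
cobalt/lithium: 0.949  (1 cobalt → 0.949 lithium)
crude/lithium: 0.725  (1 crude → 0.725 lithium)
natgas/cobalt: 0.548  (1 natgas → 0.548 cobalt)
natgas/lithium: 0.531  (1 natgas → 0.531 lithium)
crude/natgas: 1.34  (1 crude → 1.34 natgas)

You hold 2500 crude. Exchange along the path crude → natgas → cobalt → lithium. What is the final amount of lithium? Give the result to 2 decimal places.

1742.17

2500 crude × 1.34 = 3350 natgas
3350 natgas × 0.548 = 1835.8 cobalt
1835.8 cobalt × 0.949 = 1742.1742 lithium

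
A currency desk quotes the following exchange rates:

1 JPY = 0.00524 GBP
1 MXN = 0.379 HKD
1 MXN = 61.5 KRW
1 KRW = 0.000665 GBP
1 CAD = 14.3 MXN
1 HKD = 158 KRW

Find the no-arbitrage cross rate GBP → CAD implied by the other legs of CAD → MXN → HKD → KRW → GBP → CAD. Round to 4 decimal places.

Known legs of the cycle: 14.3 × 0.379 × 158 × 0.000665 = 0.569447879
For no arbitrage the full-cycle product must be 1, so the missing rate is 1 / 0.569447879 ≈ 1.756087.

1.7561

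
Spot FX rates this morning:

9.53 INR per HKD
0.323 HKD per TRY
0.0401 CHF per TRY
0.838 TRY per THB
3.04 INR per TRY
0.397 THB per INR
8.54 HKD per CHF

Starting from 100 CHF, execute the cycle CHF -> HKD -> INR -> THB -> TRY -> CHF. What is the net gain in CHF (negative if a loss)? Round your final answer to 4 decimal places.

8.5750

100 CHF × 8.54 = 854 HKD
854 HKD × 9.53 = 8138.62 INR
8138.62 INR × 0.397 = 3231.03214 THB
3231.03214 THB × 0.838 = 2707.60493332 TRY
2707.60493332 TRY × 0.0401 = 108.574957826132 CHF
Net change: 108.574957826132 − 100 = 8.574957826132 CHF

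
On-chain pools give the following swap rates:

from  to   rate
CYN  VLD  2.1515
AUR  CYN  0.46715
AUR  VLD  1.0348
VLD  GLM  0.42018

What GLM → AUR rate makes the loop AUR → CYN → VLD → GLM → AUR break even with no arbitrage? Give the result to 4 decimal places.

2.3679

Known legs of the cycle: 0.46715 × 2.1515 × 0.42018 = 0.4223116676805
For no arbitrage the full-cycle product must be 1, so the missing rate is 1 / 0.4223116676805 ≈ 2.367919.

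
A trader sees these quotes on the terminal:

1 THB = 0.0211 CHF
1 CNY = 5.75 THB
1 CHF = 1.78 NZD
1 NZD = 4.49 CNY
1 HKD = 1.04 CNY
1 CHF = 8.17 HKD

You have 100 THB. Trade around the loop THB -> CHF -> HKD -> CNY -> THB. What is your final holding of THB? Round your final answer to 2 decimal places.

103.09

100 THB × 0.0211 = 2.11 CHF
2.11 CHF × 8.17 = 17.2387 HKD
17.2387 HKD × 1.04 = 17.928248 CNY
17.928248 CNY × 5.75 = 103.087426 THB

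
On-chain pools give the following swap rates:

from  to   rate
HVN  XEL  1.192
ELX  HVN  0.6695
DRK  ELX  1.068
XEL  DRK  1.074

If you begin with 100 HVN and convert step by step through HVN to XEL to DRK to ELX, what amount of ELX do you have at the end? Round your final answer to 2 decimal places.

100 HVN × 1.192 = 119.2 XEL
119.2 XEL × 1.074 = 128.0208 DRK
128.0208 DRK × 1.068 = 136.7262144 ELX

136.73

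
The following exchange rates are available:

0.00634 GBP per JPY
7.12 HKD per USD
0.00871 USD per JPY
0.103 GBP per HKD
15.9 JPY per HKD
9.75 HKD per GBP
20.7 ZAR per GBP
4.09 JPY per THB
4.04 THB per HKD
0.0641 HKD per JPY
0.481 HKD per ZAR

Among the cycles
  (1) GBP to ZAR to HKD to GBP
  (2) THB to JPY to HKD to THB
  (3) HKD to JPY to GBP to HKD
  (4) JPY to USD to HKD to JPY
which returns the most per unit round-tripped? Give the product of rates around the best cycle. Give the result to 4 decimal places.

(1) 20.7 × 0.481 × 0.103 = 1.02554
(2) 4.09 × 0.0641 × 4.04 = 1.05916
(3) 15.9 × 0.00634 × 9.75 = 0.98286
(4) 0.00871 × 7.12 × 15.9 = 0.98604
Highest is cycle (2) at 1.0592 (>1, arbitrage).

1.0592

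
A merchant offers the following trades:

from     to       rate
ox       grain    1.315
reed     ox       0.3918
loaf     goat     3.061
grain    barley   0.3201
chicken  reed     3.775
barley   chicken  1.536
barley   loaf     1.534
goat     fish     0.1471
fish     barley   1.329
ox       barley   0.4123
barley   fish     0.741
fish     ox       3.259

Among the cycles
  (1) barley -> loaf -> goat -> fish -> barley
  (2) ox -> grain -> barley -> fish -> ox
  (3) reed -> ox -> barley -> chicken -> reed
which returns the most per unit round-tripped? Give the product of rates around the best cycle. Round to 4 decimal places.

1.0165

(1) 1.534 × 3.061 × 0.1471 × 1.329 = 0.91797
(2) 1.315 × 0.3201 × 0.741 × 3.259 = 1.01652
(3) 0.3918 × 0.4123 × 1.536 × 3.775 = 0.93667
Highest is cycle (2) at 1.0165 (>1, arbitrage).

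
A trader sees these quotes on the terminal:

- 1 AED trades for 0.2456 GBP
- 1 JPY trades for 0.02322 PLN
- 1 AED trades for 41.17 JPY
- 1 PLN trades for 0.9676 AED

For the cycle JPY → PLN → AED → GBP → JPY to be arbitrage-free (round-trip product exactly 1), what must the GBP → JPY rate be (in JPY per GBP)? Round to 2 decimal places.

Known legs of the cycle: 0.02322 × 0.9676 × 0.2456 = 0.0055180602432
For no arbitrage the full-cycle product must be 1, so the missing rate is 1 / 0.0055180602432 ≈ 181.2231.

181.22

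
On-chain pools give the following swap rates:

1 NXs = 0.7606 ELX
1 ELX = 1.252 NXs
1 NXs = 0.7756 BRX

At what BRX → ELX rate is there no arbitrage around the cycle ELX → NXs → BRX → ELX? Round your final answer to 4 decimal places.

1.0298

Known legs of the cycle: 1.252 × 0.7756 = 0.9710512
For no arbitrage the full-cycle product must be 1, so the missing rate is 1 / 0.9710512 ≈ 1.029812.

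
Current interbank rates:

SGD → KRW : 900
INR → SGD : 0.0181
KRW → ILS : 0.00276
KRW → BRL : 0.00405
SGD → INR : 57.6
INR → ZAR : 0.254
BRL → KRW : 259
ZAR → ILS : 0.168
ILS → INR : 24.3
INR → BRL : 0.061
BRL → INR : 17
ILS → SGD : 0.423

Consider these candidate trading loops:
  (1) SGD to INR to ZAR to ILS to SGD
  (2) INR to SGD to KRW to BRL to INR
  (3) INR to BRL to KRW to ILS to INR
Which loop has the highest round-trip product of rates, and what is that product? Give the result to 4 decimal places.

(1) 57.6 × 0.254 × 0.168 × 0.423 = 1.03969
(2) 0.0181 × 900 × 0.00405 × 17 = 1.12157
(3) 0.061 × 259 × 0.00276 × 24.3 = 1.05961
Highest is cycle (2) at 1.1216 (>1, arbitrage).

1.1216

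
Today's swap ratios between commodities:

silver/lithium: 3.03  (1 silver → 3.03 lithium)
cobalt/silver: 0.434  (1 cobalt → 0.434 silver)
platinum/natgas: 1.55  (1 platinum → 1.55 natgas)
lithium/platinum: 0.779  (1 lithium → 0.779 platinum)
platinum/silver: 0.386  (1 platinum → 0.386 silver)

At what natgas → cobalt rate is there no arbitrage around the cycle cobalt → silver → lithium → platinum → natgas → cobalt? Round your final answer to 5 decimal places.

Known legs of the cycle: 0.434 × 3.03 × 0.779 × 1.55 = 1.587820899
For no arbitrage the full-cycle product must be 1, so the missing rate is 1 / 1.587820899 ≈ 0.6297940.

0.62979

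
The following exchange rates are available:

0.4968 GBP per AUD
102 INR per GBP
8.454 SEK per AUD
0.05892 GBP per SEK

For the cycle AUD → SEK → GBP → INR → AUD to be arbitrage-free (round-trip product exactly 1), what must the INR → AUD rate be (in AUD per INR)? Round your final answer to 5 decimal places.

0.01968

Known legs of the cycle: 8.454 × 0.05892 × 102 = 50.80718736
For no arbitrage the full-cycle product must be 1, so the missing rate is 1 / 50.80718736 ≈ 0.0196823.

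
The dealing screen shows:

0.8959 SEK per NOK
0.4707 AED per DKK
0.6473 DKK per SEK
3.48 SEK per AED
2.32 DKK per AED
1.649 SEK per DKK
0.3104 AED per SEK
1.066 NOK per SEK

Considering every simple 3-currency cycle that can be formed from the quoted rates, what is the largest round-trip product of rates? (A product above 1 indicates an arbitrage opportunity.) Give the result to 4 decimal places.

1.1875

AED→DKK→SEK→AED: 2.32 × 1.649 × 0.3104 = 1.18749
AED→SEK→DKK→AED: 3.48 × 0.6473 × 0.4707 = 1.06030
Maximum is AED→DKK→SEK→AED at 1.1875; arbitrage exists.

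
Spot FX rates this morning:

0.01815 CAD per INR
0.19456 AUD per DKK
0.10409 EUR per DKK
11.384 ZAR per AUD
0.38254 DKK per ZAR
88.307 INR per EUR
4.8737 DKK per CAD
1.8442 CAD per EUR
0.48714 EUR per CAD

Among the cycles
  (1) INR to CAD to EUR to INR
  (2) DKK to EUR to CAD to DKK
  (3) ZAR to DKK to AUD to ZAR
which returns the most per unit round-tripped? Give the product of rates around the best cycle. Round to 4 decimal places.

(1) 0.01815 × 0.48714 × 88.307 = 0.78077
(2) 0.10409 × 1.8442 × 4.8737 = 0.93557
(3) 0.38254 × 0.19456 × 11.384 = 0.84728
Highest is cycle (2) at 0.9356 (≤1, no arbitrage).

0.9356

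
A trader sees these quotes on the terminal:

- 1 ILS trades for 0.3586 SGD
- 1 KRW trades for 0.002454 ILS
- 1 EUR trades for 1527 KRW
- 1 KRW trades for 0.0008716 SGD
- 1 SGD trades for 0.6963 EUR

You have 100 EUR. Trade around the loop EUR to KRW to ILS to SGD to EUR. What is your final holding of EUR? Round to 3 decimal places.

100 EUR × 1527 = 152700 KRW
152700 KRW × 0.002454 = 374.7258 ILS
374.7258 ILS × 0.3586 = 134.37667188 SGD
134.37667188 SGD × 0.6963 = 93.566476630044 EUR

93.566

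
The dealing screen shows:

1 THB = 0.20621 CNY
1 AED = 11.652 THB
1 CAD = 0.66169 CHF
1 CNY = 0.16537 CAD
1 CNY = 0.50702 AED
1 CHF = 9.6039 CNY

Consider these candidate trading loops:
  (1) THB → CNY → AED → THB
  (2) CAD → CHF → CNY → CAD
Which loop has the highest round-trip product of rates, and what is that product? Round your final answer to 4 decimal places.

1.2182

(1) 0.20621 × 0.50702 × 11.652 = 1.21825
(2) 0.66169 × 9.6039 × 0.16537 = 1.05089
Highest is cycle (1) at 1.2182 (>1, arbitrage).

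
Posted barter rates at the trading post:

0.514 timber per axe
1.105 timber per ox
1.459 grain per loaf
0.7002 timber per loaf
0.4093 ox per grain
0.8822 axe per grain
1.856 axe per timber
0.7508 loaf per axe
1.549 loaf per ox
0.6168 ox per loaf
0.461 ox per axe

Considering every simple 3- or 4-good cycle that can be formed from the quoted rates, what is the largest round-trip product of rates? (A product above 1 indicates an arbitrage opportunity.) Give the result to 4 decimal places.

0.9757

timber→axe→loaf→timber: 1.856 × 0.7508 × 0.7002 = 0.97572
grain→axe→loaf→grain: 0.8822 × 0.7508 × 1.459 = 0.96638
ox→timber→axe→loaf→ox: 1.105 × 1.856 × 0.7508 × 0.6168 = 0.94975
ox→timber→axe→ox: 1.105 × 1.856 × 0.461 = 0.94546
ox→loaf→timber→axe→ox: 1.549 × 0.7002 × 1.856 × 0.461 = 0.92801
ox→loaf→grain→ox: 1.549 × 1.459 × 0.4093 = 0.92501
ox→loaf→grain→axe→ox: 1.549 × 1.459 × 0.8822 × 0.461 = 0.91913
Maximum is timber→axe→loaf→timber at 0.9757; no arbitrage — every cycle loses value.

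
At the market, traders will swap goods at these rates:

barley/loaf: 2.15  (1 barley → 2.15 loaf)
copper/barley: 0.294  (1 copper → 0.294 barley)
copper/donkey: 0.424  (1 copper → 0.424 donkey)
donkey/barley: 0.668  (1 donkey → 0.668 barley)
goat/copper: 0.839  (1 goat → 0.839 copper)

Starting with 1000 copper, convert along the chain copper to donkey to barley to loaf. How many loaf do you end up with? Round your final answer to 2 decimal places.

608.95

1000 copper × 0.424 = 424 donkey
424 donkey × 0.668 = 283.232 barley
283.232 barley × 2.15 = 608.9488 loaf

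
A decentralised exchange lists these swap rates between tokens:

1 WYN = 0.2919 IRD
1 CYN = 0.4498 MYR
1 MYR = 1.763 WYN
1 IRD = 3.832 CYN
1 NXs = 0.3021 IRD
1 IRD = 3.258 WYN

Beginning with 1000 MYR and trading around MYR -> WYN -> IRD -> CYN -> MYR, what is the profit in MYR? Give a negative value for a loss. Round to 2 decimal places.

-112.98

1000 MYR × 1.763 = 1763 WYN
1763 WYN × 0.2919 = 514.6197 IRD
514.6197 IRD × 3.832 = 1972.0226904 CYN
1972.0226904 CYN × 0.4498 = 887.01580614192 MYR
Net change: 887.01580614192 − 1000 = -112.98419385808 MYR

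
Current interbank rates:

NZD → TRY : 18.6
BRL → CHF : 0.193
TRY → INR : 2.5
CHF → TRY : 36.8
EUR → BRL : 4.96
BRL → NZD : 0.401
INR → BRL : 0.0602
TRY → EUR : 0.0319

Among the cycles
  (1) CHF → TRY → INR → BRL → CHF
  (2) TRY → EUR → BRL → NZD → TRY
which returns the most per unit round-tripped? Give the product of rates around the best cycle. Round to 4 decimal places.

1.1801

(1) 36.8 × 2.5 × 0.0602 × 0.193 = 1.06891
(2) 0.0319 × 4.96 × 0.401 × 18.6 = 1.18013
Highest is cycle (2) at 1.1801 (>1, arbitrage).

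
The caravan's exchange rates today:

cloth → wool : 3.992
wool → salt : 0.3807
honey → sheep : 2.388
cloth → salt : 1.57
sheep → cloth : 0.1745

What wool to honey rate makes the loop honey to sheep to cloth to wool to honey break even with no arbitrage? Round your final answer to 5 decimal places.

0.60115

Known legs of the cycle: 2.388 × 0.1745 × 3.992 = 1.663490352
For no arbitrage the full-cycle product must be 1, so the missing rate is 1 / 1.663490352 ≈ 0.6011457.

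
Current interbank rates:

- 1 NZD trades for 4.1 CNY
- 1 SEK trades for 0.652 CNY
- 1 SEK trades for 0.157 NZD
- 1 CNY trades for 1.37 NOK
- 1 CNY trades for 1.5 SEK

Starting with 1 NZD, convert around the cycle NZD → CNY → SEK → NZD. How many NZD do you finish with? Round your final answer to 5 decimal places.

1 NZD × 4.1 = 4.1 CNY
4.1 CNY × 1.5 = 6.15 SEK
6.15 SEK × 0.157 = 0.96555 NZD

0.96555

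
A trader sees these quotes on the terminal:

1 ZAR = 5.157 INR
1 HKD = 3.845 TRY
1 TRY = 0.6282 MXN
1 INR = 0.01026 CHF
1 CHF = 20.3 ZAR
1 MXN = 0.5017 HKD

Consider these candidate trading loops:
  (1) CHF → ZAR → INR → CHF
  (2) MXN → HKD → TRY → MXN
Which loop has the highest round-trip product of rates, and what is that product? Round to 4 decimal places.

1.2118

(1) 20.3 × 5.157 × 0.01026 = 1.07409
(2) 0.5017 × 3.845 × 0.6282 = 1.21182
Highest is cycle (2) at 1.2118 (>1, arbitrage).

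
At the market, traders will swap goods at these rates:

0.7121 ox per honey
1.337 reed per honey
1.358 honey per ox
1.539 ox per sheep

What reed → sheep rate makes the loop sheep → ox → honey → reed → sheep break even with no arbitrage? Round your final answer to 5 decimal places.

0.35787

Known legs of the cycle: 1.539 × 1.358 × 1.337 = 2.794279194
For no arbitrage the full-cycle product must be 1, so the missing rate is 1 / 2.794279194 ≈ 0.3578740.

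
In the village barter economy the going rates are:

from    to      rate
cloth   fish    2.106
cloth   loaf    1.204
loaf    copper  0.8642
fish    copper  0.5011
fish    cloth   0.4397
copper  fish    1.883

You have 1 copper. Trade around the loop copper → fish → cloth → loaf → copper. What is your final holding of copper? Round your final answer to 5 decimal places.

1 copper × 1.883 = 1.883 fish
1.883 fish × 0.4397 = 0.8279551 cloth
0.8279551 cloth × 1.204 = 0.9968579404 loaf
0.9968579404 loaf × 0.8642 = 0.86148463209368 copper

0.86148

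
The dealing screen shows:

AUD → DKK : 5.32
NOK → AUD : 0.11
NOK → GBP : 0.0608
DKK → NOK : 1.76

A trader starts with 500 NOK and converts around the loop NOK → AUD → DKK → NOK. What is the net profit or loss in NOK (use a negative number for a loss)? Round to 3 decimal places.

14.976

500 NOK × 0.11 = 55 AUD
55 AUD × 5.32 = 292.6 DKK
292.6 DKK × 1.76 = 514.976 NOK
Net change: 514.976 − 500 = 14.976 NOK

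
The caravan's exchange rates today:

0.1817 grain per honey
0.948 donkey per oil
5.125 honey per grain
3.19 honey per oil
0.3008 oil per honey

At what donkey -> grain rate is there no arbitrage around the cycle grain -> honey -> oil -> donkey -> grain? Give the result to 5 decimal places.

0.68426

Known legs of the cycle: 5.125 × 0.3008 × 0.948 = 1.4614368
For no arbitrage the full-cycle product must be 1, so the missing rate is 1 / 1.4614368 ≈ 0.6842581.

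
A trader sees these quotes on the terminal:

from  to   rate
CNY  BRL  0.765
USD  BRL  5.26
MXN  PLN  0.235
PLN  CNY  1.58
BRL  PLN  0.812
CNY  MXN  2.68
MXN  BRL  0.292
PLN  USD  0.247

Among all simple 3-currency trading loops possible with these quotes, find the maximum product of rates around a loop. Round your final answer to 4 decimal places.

PLN→USD→BRL→PLN: 0.247 × 5.26 × 0.812 = 1.05497
CNY→MXN→PLN→CNY: 2.68 × 0.235 × 1.58 = 0.99508
CNY→BRL→PLN→CNY: 0.765 × 0.812 × 1.58 = 0.98146
Maximum is PLN→USD→BRL→PLN at 1.0550; arbitrage exists.

1.0550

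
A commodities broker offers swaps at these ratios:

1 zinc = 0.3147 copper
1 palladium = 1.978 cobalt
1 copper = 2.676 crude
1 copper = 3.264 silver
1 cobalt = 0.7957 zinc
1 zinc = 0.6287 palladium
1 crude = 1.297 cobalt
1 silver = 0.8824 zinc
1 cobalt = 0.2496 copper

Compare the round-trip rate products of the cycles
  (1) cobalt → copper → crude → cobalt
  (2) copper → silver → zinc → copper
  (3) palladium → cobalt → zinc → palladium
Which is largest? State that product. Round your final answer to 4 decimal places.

0.9895

(1) 0.2496 × 2.676 × 1.297 = 0.86630
(2) 3.264 × 0.8824 × 0.3147 = 0.90638
(3) 1.978 × 0.7957 × 0.6287 = 0.98951
Highest is cycle (3) at 0.9895 (≤1, no arbitrage).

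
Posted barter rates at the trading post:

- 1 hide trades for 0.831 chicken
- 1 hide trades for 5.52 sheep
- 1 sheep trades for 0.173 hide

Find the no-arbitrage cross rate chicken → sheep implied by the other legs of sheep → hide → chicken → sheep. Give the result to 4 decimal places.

6.9559

Known legs of the cycle: 0.173 × 0.831 = 0.143763
For no arbitrage the full-cycle product must be 1, so the missing rate is 1 / 0.143763 ≈ 6.955893.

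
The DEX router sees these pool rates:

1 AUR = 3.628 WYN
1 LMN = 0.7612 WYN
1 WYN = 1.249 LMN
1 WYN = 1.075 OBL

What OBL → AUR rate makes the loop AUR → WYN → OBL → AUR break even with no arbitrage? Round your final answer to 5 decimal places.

0.25640

Known legs of the cycle: 3.628 × 1.075 = 3.9001
For no arbitrage the full-cycle product must be 1, so the missing rate is 1 / 3.9001 ≈ 0.2564037.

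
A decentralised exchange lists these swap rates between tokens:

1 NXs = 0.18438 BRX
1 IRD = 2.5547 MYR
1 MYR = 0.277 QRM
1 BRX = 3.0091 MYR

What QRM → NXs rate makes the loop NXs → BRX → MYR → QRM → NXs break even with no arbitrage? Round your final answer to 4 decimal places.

Known legs of the cycle: 0.18438 × 3.0091 × 0.277 = 0.153684546666
For no arbitrage the full-cycle product must be 1, so the missing rate is 1 / 0.153684546666 ≈ 6.506835.

6.5068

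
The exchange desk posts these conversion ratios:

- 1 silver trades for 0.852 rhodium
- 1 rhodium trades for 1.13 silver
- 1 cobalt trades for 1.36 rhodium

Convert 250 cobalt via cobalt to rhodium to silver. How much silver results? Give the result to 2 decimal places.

250 cobalt × 1.36 = 340 rhodium
340 rhodium × 1.13 = 384.2 silver

384.20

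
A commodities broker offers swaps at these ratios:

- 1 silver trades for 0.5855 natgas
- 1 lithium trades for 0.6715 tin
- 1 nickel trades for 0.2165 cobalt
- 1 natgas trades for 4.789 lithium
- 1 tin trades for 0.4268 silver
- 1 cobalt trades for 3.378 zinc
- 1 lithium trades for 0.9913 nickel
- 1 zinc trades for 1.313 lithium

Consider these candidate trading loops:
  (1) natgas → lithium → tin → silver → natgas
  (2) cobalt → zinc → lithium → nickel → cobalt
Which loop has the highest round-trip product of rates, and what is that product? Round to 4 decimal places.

(1) 4.789 × 0.6715 × 0.4268 × 0.5855 = 0.80360
(2) 3.378 × 1.313 × 0.9913 × 0.2165 = 0.95189
Highest is cycle (2) at 0.9519 (≤1, no arbitrage).

0.9519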